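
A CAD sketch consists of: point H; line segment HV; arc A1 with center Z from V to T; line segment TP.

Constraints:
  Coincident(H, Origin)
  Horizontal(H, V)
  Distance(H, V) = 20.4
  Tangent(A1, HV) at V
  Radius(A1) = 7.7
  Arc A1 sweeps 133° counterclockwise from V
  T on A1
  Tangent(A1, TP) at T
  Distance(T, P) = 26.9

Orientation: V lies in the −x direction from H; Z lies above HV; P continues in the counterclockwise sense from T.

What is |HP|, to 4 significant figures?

46.49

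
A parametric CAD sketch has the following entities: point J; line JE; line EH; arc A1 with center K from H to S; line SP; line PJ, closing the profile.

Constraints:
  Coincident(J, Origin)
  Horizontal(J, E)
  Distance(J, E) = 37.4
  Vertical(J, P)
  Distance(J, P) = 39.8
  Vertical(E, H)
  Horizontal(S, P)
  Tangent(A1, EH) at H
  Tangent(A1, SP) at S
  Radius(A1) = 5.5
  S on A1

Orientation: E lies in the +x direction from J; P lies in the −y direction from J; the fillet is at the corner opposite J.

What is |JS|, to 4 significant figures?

51.01

J is at the origin; J and E share the same y with |JE| = 37.4 and E on the +x side, so E = (37.40, 0.000). JP is vertical with |JP| = 39.8 and P on the −y side, so P = (0.000, -39.80). The virtual corner opposite J is at (37.40, -39.80). Since A1 is tangent to EH there, KH ⟂ EH and since A1 is tangent to SP there, KS ⟂ SP, with radius 5.5, so the center K sits 5.5 in from both sides at K = (31.90, -34.30). That places the tangent points at H = (37.40, -34.30) on EH and S = (31.90, -39.80) on SP. Then |JS| = |S − J| = 51.01.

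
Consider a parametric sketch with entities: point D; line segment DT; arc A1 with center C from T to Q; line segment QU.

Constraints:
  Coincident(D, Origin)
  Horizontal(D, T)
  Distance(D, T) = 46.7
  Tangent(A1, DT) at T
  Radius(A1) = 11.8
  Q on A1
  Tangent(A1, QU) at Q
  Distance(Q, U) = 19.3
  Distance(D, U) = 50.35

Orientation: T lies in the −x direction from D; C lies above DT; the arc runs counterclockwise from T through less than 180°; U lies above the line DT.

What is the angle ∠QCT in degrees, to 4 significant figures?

99.44°

Checks: |CQ| = 11.80 ✓; ∠(CQ, QU) = 90.00° ✓; |QU| = 19.30 ✓; |DU| = 50.35 ✓.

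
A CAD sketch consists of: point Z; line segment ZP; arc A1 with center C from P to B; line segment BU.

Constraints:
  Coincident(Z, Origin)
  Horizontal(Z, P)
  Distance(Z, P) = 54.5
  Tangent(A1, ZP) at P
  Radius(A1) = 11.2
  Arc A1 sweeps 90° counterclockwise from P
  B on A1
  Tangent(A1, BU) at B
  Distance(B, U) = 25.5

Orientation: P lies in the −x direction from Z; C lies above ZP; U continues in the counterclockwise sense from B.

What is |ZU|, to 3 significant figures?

56.8

Z is at the origin; ZP is horizontal with |ZP| = 54.5 and P on the −x side, so P = (-54.5, 0.00). The tangent condition forces CP to be normal to ZP, so C = P + (0, 11.2) = (-54.5, 11.2). On A1, P sits at bearing -90° from C; a 90° counterclockwise sweep puts B at bearing 0°, so B = C + 11.2·(cos 0°, sin 0°) = (-43.3, 11.2). The tangent condition forces CB to be normal to BU, so BU runs along (−sin 0°, cos 0°); with |BU| = 25.5, U = (-43.3, 36.7). Then |ZU| = |U − Z| = 56.8.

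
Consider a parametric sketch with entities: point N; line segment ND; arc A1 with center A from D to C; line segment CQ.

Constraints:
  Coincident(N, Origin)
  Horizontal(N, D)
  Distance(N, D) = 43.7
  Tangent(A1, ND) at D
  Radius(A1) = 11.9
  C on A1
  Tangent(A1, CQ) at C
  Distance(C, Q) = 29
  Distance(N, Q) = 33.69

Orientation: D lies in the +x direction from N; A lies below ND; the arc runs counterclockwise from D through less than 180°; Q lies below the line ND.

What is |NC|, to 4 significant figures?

34.32

N is at the origin; N and D share the same y with |ND| = 43.7 and D on the +x side, so D = (43.70, 0.000). Tangency of A1 to ND means the radius AD is perpendicular to ND, so A = D + (0, -11.9) = (43.70, -11.90). Since AC ⟂ CQ (tangency), |AQ| = √(11.9² + 29.0²) = 31.35 regardless of where C sits on A1. So Q lies on both circle(N, 33.69) and circle(A, 31.35); the below-ND intersection is Q = (17.35, -28.88). C is the foot of the tangent from Q: C = (33.94, -5.093).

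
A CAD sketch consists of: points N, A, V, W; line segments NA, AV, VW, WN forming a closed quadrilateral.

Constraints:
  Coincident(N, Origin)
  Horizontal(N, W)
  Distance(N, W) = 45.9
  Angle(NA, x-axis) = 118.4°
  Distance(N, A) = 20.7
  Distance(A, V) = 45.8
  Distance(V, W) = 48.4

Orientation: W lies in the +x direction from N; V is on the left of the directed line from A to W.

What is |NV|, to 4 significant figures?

52.52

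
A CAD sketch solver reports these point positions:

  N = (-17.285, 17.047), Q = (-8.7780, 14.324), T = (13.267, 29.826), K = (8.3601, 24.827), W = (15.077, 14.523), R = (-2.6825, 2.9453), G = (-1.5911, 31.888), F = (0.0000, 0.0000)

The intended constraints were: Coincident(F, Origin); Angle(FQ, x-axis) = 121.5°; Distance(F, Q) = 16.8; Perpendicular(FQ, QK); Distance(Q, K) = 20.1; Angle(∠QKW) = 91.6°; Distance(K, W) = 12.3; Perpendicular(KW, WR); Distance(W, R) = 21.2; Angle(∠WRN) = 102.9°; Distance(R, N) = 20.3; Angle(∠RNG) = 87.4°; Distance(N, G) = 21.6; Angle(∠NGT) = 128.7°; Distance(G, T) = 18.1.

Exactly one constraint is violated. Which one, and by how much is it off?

Distance(G, T) = 18.1 — off by 3.10.

F = (0.00, 0.00) ✓; FQ at 121.5° ✓; |FQ| = 16.80 ✓; ∠(FQ, QK) = 90.00° ✓; |QK| = 20.10 ✓; ∠QKW = 91.60° ✓; |KW| = 12.30 ✓; ∠(KW, WR) = 90.00° ✓; |WR| = 21.20 ✓; ∠WRN = 102.9° ✓; |RN| = 20.30 ✓; ∠RNG = 87.40° ✓; |NG| = 21.60 ✓; ∠NGT = 128.7° ✓; |GT| = 15.00 ✗.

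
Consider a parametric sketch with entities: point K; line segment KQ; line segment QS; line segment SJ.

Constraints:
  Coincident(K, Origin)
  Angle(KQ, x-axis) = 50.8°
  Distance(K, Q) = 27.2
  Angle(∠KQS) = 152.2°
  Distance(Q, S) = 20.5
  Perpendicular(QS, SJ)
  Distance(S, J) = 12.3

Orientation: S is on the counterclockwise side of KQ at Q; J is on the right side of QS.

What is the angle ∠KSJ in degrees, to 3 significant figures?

106°

K is at the origin; KQ runs at 50.8° with length 27.2, so Q = 27.2·(cos 50.8°, sin 50.8°) = (17.2, 21.1). ∠KQS = 152.2°, so QS runs at 50.8° + (180° − 152.2°) = 78.6° from the x-axis; with |QS| = 20.5, S = Q + 20.5·(cos 78.6°, sin 78.6°) = (21.2, 41.2). QS is perpendicular to SJ; with |SJ| = 12.3 on the right of QS, J = S + 12.3·(0.980, -0.198) = (33.3, 38.7). Then cos ∠KSJ = SK·SJ / (|SK||SJ|), giving 106°.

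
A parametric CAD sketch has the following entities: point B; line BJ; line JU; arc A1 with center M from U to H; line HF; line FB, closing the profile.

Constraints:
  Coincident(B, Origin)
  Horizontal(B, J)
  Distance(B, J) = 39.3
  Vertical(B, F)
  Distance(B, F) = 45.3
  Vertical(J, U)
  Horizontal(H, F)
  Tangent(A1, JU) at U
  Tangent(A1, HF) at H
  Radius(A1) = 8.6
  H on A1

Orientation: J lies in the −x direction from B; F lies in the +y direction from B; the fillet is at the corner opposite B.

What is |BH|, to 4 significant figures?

54.72

The virtual corner opposite B is at (-39.30, 45.30). The tangent condition forces MU to be normal to JU and since A1 is tangent to HF there, MH ⟂ HF, with radius 8.6, so the center M sits 8.6 in from both sides at M = (-30.70, 36.70). That places the tangent points at U = (-39.30, 36.70) on JU and H = (-30.70, 45.30) on HF. Then |BH| = |H − B| = 54.72.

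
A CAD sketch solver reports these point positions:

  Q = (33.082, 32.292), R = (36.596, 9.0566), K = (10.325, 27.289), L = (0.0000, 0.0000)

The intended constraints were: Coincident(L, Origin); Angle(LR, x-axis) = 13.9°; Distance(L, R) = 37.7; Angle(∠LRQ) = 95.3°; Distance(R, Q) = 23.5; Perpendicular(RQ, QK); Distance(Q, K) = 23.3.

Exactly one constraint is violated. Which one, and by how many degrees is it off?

Perpendicular(RQ, QK) — off by 3.80°.

L = (0.00, 0.00) ✓; LR at 13.90° ✓; |LR| = 37.70 ✓; ∠LRQ = 95.30° ✓; |RQ| = 23.50 ✓; ∠(RQ, QK) = 93.80° ✗; |QK| = 23.30 ✓.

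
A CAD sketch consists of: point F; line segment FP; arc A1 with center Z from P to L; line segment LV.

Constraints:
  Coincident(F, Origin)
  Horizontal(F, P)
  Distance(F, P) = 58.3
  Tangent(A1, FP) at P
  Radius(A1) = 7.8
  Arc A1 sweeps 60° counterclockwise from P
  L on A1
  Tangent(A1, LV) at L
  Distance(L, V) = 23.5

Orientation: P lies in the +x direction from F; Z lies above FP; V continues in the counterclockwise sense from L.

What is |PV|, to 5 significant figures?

30.505

F is at the origin; FP is horizontal with |FP| = 58.3 and P on the +x side, so P = (58.300, 0.0000). A1 meets FP tangentially, so ZP is at right angles to FP, so Z = P + (0, 7.8) = (58.300, 7.8000). On A1, P sits at bearing -90° from Z; a 60° counterclockwise sweep puts L at bearing -30°, so L = Z + 7.8·(cos -30°, sin -30°) = (65.055, 3.9000). The tangent condition forces ZL to be normal to LV, so LV runs along (−sin -30°, cos -30°); with |LV| = 23.5, V = (76.805, 24.252). Then |PV| = |V − P| = 30.505.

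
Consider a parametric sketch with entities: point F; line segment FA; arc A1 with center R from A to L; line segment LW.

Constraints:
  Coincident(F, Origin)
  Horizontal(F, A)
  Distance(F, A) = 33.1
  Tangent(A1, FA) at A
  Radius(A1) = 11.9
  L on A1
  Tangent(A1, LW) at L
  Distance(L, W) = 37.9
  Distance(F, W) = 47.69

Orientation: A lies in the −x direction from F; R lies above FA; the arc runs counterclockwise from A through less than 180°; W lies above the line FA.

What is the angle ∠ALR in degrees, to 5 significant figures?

51.752°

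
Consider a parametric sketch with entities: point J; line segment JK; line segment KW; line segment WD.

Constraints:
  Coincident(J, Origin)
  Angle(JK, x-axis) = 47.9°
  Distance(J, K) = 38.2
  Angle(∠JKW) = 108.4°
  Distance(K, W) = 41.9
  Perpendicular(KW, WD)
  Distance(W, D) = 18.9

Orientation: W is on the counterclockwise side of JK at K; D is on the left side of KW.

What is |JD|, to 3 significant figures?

56.7

J is at the origin; JK runs at 47.9° with length 38.2, so K = 38.2·(cos 47.9°, sin 47.9°) = (25.6, 28.3). ∠JKW = 108.4°, so KW runs at 47.9° + (180° − 108.4°) = 120° from the x-axis; with |KW| = 41.9, W = K + 41.9·(cos 120°, sin 120°) = (4.98, 64.8). KW is perpendicular to WD; with |WD| = 18.9 on the left of KW, D = W + 18.9·(-0.870, -0.492) = (-11.5, 55.5). Then |JD| = |D − J| = 56.7.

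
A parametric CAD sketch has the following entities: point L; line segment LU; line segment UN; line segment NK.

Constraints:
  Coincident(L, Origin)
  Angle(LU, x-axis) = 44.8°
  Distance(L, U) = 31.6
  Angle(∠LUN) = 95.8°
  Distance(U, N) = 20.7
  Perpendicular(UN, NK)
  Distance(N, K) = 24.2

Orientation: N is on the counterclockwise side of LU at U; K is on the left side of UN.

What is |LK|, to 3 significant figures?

25.0

L is at the origin; LU runs at 44.8° with length 31.6, so U = 31.6·(cos 44.8°, sin 44.8°) = (22.4, 22.3). ∠LUN = 95.8°, so UN runs at 44.8° + (180° − 95.8°) = 129° from the x-axis; with |UN| = 20.7, N = U + 20.7·(cos 129°, sin 129°) = (9.40, 38.4). UN is perpendicular to NK; with |NK| = 24.2 on the left of UN, K = N + 24.2·(-0.777, -0.629) = (-9.41, 23.1). Then |LK| = |K − L| = 25.0.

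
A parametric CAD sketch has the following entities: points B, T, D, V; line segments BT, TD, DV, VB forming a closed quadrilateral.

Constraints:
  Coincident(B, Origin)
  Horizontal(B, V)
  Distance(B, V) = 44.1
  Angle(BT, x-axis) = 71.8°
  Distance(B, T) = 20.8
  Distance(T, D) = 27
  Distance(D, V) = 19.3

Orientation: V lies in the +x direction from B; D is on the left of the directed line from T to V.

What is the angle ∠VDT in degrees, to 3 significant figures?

132°

Checks: |BV| = 44.10 ✓; |BT| = 20.80 ✓; |TD| = 27.00 ✓; |DV| = 19.30 ✓.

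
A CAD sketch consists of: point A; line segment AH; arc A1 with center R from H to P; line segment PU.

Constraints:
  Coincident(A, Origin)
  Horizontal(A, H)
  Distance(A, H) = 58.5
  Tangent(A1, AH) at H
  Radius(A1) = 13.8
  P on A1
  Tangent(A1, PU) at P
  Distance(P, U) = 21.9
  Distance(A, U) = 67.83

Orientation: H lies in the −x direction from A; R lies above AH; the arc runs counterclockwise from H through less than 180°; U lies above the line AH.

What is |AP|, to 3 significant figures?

50.0

A is at the origin; A and H share the same y with |AH| = 58.5 and H on the −x side, so H = (-58.5, 0.00). A1 meets AH tangentially, so RH is at right angles to AH, so R = H + (0, 13.8) = (-58.5, 13.8). Since RP ⟂ PU (tangency), |RU| = √(13.8² + 21.9²) = 25.9 regardless of where P sits on A1. So U lies on both circle(A, 67.83) and circle(R, 25.9); the above-AH intersection is U = (-55.2, 39.5). P is the foot of the tangent from U: P = (-46.0, 19.6).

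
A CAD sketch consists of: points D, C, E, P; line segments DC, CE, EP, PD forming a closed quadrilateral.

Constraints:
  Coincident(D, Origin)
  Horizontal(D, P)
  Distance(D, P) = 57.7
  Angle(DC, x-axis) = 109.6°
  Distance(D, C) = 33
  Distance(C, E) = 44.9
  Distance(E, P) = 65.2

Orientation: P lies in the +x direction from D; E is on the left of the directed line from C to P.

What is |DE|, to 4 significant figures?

62.37

D is at the origin; D and P share the same y with |DP| = 57.7 and P in +x, so P = (57.7, 0). DC runs at 109.6° with |DC| = 33.0, so C = (-11.07, 31.09). E is determined by |CE| = 44.9 and |EP| = 65.2 together: it lies at the intersection of circle(C, 44.9) and circle(P, 65.2). With |CP| = 75.47, the foot of the radical line on CP is 22.93 from C and the perpendicular offset is √(44.9² − 22.93²) = 38.60. Taking the left-of-CP solution: E = (25.72, 56.82).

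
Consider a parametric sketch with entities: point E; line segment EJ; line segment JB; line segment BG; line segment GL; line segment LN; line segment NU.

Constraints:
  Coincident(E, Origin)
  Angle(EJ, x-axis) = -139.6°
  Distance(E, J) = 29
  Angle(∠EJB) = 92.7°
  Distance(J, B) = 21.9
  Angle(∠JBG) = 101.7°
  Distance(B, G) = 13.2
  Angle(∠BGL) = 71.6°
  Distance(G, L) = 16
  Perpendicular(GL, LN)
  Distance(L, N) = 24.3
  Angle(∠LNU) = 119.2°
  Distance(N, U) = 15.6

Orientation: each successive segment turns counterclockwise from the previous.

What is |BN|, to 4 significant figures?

16.69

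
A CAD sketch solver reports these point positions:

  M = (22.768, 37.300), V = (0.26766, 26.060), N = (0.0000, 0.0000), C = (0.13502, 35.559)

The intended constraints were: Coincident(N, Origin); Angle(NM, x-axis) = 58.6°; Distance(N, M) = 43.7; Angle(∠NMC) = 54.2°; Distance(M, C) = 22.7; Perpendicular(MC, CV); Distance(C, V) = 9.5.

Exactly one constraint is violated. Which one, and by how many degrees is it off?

Perpendicular(MC, CV) — off by 3.60°.

N = (0.00, 0.00) ✓; NM at 58.60° ✓; |NM| = 43.70 ✓; ∠NMC = 54.20° ✓; |MC| = 22.70 ✓; ∠(MC, CV) = 86.40° ✗; |CV| = 9.500 ✓.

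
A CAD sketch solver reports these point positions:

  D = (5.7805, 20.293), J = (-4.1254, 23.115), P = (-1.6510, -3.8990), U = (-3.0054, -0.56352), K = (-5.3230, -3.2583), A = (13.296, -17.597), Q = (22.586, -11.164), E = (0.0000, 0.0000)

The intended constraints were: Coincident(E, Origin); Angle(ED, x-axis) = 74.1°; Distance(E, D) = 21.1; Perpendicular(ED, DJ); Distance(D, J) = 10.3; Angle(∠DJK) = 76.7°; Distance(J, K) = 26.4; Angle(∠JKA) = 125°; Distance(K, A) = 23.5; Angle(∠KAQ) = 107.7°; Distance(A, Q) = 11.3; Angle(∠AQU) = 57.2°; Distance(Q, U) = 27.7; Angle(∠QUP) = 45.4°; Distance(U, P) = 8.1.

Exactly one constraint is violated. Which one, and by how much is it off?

Distance(U, P) = 8.1 — off by 4.50.

E = (0.00, 0.00) ✓; ED at 74.10° ✓; |ED| = 21.10 ✓; ∠(ED, DJ) = 90.00° ✓; |DJ| = 10.30 ✓; ∠DJK = 76.70° ✓; |JK| = 26.40 ✓; ∠JKA = 125.0° ✓; |KA| = 23.50 ✓; ∠KAQ = 107.7° ✓; |AQ| = 11.30 ✓; ∠AQU = 57.20° ✓; |QU| = 27.70 ✓; ∠QUP = 45.40° ✓; |UP| = 3.600 ✗.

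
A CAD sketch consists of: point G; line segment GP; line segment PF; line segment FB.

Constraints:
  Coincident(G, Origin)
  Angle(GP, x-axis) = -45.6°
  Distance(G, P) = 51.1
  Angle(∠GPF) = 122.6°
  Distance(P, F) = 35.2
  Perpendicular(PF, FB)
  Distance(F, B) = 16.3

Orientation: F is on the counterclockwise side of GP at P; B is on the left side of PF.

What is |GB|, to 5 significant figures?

68.196

G is at the origin; GP runs at -45.6° with length 51.1, so P = 51.1·(cos -45.6°, sin -45.6°) = (35.753, -36.510). ∠GPF = 122.6°, so PF runs at -45.6° + (180° − 122.6°) = 11.800° from the x-axis; with |PF| = 35.2, F = P + 35.2·(cos 11.800°, sin 11.800°) = (70.209, -29.311). PF ⟂ FB; with |FB| = 16.3 on the left of PF, B = F + 16.3·(-0.20450, 0.97887) = (66.876, -13.356). Then |GB| = |B − G| = 68.196.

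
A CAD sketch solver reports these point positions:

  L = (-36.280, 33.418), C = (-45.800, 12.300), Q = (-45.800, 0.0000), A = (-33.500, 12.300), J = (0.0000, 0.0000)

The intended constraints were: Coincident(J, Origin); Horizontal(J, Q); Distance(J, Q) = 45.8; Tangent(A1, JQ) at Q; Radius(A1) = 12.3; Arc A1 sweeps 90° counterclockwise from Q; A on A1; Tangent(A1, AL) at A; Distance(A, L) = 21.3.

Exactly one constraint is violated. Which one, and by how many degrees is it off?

Tangent(A1, AL) at A — off by 7.50°.

J = (0.00, 0.00) ✓; J.y = 0.00, Q.y = 0.00 ✓; |JQ| = 45.80 ✓; ∠(CQ, QJ) = 90.00° ✓; |CQ| = 12.30 ✓; bearing(C→A) − bearing(C→Q) = 90.00° ✓; |CA| = 12.30 ✓; ∠(CA, AL) = 82.50° ✗; |AL| = 21.30 ✓.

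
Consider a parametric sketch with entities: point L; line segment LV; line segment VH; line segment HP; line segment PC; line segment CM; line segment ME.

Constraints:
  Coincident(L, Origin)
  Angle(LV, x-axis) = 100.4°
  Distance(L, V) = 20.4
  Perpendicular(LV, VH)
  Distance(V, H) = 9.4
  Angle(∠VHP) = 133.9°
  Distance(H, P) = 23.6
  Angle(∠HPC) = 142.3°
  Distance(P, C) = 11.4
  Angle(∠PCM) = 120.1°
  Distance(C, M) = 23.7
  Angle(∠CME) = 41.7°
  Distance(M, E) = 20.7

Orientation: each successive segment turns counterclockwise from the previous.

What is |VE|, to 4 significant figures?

25.26

L is at the origin; LV runs at 100.4° with length 20.4, so V = (-3.683, 20.06). LV ⟂ VH, so VH runs at -169.6°; with |VH| = 9.4, H = (-12.93, 18.37). ∠VHP = 133.9° gives HP at -123.5° from the x-axis; with |HP| = 23.6, P = (-25.95, -1.312). ∠HPC = 142.3° gives PC at -85.80° from the x-axis; with |PC| = 11.4, C = (-25.12, -12.68). ∠PCM = 120.1° gives CM at -25.90° from the x-axis; with |CM| = 23.7, M = (-3.799, -23.03). ∠CME = 41.7° gives ME at 112.4° from the x-axis; with |ME| = 20.7, E = (-11.69, -3.895). Then |VE| = |E − V| = 25.26.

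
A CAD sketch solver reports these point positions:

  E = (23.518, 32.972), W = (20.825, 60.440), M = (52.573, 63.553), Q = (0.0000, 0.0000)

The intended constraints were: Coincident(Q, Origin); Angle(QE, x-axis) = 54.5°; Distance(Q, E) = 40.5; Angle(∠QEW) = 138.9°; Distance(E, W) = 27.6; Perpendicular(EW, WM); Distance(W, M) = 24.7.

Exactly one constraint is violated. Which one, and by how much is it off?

Distance(W, M) = 24.7 — off by 7.20.

Q = (0.00, 0.00) ✓; QE at 54.50° ✓; |QE| = 40.50 ✓; ∠QEW = 138.9° ✓; |EW| = 27.60 ✓; ∠(EW, WM) = 90.00° ✓; |WM| = 31.90 ✗.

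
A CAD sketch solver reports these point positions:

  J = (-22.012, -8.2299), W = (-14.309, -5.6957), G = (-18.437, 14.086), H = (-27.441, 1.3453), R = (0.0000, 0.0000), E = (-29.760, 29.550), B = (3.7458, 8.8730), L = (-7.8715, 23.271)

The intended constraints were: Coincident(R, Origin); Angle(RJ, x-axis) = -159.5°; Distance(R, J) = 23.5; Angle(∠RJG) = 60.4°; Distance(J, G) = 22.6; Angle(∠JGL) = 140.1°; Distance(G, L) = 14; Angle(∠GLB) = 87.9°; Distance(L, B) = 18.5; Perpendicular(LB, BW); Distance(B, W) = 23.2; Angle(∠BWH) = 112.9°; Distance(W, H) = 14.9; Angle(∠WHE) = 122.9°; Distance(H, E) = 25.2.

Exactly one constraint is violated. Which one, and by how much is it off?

Distance(H, E) = 25.2 — off by 3.10.

R = (0.00, 0.00) ✓; RJ at -159.5° ✓; |RJ| = 23.50 ✓; ∠RJG = 60.40° ✓; |JG| = 22.60 ✓; ∠JGL = 140.1° ✓; |GL| = 14.00 ✓; ∠GLB = 87.90° ✓; |LB| = 18.50 ✓; ∠(LB, BW) = 90.00° ✓; |BW| = 23.20 ✓; ∠BWH = 112.9° ✓; |WH| = 14.90 ✓; ∠WHE = 122.9° ✓; |HE| = 28.30 ✗.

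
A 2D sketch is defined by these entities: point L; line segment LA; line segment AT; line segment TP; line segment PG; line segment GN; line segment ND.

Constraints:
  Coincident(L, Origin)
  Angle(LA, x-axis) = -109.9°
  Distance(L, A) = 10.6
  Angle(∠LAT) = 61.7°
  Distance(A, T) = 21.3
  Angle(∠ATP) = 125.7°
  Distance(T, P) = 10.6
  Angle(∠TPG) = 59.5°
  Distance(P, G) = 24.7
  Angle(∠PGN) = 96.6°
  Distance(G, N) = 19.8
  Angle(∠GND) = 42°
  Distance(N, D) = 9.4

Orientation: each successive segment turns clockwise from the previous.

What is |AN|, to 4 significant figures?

8.614

L is at the origin; LA runs at -109.9° with length 10.6, so A = (-3.608, -9.967). ∠LAT = 61.7° gives AT at 131.8° from the x-axis; with |AT| = 21.3, T = (-17.81, 5.912). ∠ATP = 125.7° gives TP at 77.50° from the x-axis; with |TP| = 10.6, P = (-15.51, 16.26). ∠TPG = 59.5° gives PG at -43.00° from the x-axis; with |PG| = 24.7, G = (2.554, -0.5850). ∠PGN = 96.6° gives GN at -126.4° from the x-axis; with |GN| = 19.8, N = (-9.196, -16.52). Then |AN| = |N − A| = 8.614.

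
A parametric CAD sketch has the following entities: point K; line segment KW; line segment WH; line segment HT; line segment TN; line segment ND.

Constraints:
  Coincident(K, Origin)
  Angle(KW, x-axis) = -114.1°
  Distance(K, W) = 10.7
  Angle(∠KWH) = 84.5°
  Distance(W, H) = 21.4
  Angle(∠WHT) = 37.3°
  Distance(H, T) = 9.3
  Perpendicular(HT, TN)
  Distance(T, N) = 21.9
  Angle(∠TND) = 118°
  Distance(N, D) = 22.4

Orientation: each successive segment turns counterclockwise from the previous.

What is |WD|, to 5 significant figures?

33.683

K is at the origin; KW runs at -114.1° with length 10.7, so W = (-4.3691, -9.7673). ∠KWH = 84.5° gives WH at -18.600° from the x-axis; with |WH| = 21.4, H = (15.913, -16.593). ∠WHT = 37.3° gives HT at 124.10° from the x-axis; with |HT| = 9.3, T = (10.699, -8.8921). HT is perpendicular to TN, so TN runs at -145.90°; with |TN| = 21.9, N = (-7.4354, -21.170). ∠TND = 118.0° gives ND at -83.900° from the x-axis; with |ND| = 22.4, D = (-5.0550, -43.443). Then |WD| = |D − W| = 33.683.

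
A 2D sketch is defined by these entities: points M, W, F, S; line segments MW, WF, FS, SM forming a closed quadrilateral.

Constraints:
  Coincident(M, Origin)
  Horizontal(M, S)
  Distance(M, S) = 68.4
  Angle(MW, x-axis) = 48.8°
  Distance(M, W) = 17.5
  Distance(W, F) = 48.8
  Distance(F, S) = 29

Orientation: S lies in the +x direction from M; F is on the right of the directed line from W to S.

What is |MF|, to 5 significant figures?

51.395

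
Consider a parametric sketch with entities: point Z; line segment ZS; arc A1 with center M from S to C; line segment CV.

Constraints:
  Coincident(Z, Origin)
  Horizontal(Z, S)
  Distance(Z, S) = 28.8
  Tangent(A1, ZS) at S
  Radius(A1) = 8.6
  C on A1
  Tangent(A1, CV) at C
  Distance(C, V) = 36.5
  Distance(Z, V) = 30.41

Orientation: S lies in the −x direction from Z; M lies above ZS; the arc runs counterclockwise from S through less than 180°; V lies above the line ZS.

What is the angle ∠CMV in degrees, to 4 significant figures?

76.74°

Checks: Z = (0.00, 0.00) ✓; |MC| = 8.600 ✓; ∠(MC, CV) = 90.00° ✓; |CV| = 36.50 ✓; |ZV| = 30.41 ✓.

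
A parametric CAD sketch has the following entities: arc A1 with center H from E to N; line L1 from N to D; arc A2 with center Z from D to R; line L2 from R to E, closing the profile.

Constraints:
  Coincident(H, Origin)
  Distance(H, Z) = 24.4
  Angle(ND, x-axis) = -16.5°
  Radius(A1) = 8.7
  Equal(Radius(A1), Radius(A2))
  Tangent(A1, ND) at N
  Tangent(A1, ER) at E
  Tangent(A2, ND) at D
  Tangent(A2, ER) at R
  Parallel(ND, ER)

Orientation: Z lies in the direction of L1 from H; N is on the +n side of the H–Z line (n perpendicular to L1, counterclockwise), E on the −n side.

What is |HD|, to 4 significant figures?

25.90

Tangency of A1 to both parallel lines with radius 8.7 puts N and E at H ± 8.7·n: N = (2.471, 8.342), E = (-2.471, -8.342). Equal radii place D and R the same way about Z: D = Z + 8.7·n = (25.87, 1.412), R = Z − 8.7·n = (20.92, -15.27). Then |HD| = |D − H| = 25.90.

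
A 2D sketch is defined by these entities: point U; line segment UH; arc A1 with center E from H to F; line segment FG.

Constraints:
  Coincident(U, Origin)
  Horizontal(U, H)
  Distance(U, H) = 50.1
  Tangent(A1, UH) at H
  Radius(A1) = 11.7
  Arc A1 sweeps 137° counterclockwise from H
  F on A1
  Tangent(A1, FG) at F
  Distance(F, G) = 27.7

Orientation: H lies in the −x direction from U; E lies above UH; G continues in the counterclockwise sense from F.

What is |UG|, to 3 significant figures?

73.6

U is at the origin; U and H share the same y with |UH| = 50.1 and H on the −x side, so H = (-50.1, 0.00). A1 meets UH tangentially, so EH is at right angles to UH, so E = H + (0, 11.7) = (-50.1, 11.7). On A1, H sits at bearing -90° from E; a 137° counterclockwise sweep puts F at bearing 47°, so F = E + 11.7·(cos 47°, sin 47°) = (-42.1, 20.3). The tangent condition forces EF to be normal to FG, so FG runs along (−sin 47°, cos 47°); with |FG| = 27.7, G = (-62.4, 39.1). Then |UG| = |G − U| = 73.6.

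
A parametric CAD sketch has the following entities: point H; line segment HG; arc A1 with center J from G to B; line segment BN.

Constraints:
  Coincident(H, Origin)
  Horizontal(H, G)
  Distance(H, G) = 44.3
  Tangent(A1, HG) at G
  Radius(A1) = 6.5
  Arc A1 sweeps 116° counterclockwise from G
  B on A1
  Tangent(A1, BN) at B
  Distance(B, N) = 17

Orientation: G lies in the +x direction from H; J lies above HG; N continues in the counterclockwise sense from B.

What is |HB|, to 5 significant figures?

51.006

H is at the origin; H and G share the same y with |HG| = 44.3 and G on the +x side, so G = (44.300, 0.0000). Since A1 is tangent to HG there, JG ⟂ HG, so J = G + (0, 6.5) = (44.300, 6.5000). On A1, G sits at bearing -90° from J; a 116° counterclockwise sweep puts B at bearing 26°, so B = J + 6.5·(cos 26°, sin 26°) = (50.142, 9.3494). Then |HB| = |B − H| = 51.006.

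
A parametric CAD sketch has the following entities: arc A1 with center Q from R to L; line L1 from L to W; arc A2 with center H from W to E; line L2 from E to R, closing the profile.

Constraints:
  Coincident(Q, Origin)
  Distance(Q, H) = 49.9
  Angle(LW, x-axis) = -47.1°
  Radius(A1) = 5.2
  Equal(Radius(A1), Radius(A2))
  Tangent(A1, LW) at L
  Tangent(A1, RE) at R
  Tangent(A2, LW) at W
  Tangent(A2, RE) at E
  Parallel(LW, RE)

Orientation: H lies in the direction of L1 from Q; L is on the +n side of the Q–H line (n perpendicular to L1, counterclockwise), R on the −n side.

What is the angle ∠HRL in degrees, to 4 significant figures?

84.05°

The slot axis is L1's direction at -47.1°, so u = (cos -47.1°, sin -47.1°) = (0.6807, -0.7325) and n = (−sin -47.1°, cos -47.1°) = (0.7325, 0.6807). Q is at the origin and H lies 49.9 along u from Q, so H = 49.9·u = (33.97, -36.55). Tangency of A1 to both parallel lines with radius 5.2 puts L and R at Q ± 5.2·n: L = (3.809, 3.540), R = (-3.809, -3.540). Then cos ∠HRL = RH·RL / (|RH||RL|), giving 84.05°.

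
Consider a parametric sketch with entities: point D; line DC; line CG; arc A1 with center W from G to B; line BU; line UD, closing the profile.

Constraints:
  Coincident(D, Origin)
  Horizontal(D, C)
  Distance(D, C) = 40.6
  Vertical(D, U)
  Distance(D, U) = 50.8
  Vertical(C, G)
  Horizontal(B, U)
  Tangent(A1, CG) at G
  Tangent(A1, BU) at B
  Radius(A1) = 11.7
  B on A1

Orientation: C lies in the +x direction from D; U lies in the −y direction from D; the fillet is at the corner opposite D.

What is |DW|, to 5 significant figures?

48.621

D is at the origin; DC is horizontal with |DC| = 40.6 and C on the +x side, so C = (40.600, 0.0000). D and U share the same x with |DU| = 50.8 and U on the −y side, so U = (0.0000, -50.800). The virtual corner opposite D is at (40.600, -50.800). A1 meets CG tangentially, so WG is at right angles to CG and A1 meets BU tangentially, so WB is at right angles to BU, with radius 11.7, so the center W sits 11.7 in from both sides at W = (28.900, -39.100). Then |DW| = |W − D| = 48.621.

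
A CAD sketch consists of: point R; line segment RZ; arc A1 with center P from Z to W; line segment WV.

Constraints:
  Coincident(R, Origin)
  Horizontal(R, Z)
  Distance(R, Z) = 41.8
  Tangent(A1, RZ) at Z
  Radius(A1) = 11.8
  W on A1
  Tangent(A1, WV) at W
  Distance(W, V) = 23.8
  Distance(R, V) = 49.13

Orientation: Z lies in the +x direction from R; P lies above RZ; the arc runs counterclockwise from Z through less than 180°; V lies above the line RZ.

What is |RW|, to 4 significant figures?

53.91

Checks: |PW| = 11.80 ✓; ∠(PW, WV) = 90.00° ✓; |WV| = 23.80 ✓; |RV| = 49.13 ✓.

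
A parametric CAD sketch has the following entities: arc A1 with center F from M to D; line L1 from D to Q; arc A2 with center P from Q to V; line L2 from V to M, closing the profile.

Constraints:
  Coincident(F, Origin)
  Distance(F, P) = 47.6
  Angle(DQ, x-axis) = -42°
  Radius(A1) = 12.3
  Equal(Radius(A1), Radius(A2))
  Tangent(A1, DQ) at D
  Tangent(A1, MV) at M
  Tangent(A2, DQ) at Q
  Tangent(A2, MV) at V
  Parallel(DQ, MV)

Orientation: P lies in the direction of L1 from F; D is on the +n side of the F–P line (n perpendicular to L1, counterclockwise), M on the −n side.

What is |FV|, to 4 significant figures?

49.16

Tangency of A1 to both parallel lines with radius 12.3 puts D and M at F ± 12.3·n: D = (8.230, 9.141), M = (-8.230, -9.141). Equal radii place Q and V the same way about P: Q = P + 12.3·n = (43.60, -22.71), V = P − 12.3·n = (27.14, -40.99). Then |FV| = |V − F| = 49.16.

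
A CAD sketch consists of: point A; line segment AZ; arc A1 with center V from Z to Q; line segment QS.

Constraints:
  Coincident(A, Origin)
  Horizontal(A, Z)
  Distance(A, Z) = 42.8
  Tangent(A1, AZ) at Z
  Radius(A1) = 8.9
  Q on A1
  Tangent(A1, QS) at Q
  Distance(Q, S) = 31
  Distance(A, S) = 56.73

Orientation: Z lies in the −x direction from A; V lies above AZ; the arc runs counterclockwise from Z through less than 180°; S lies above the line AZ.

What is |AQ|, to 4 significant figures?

35.58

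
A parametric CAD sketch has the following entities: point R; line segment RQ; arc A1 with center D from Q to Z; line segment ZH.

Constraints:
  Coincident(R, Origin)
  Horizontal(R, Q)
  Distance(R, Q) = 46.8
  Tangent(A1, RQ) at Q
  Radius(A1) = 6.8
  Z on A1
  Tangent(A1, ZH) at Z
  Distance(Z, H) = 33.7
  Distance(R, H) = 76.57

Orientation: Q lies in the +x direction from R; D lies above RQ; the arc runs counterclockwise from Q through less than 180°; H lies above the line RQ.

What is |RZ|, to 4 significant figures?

52.86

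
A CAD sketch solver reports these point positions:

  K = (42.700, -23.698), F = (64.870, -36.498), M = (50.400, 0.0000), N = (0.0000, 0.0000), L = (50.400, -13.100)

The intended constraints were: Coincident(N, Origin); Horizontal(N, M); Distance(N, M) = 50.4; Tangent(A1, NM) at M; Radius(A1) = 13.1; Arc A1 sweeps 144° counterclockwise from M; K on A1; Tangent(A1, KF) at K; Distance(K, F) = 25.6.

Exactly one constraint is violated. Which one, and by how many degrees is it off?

Tangent(A1, KF) at K — off by 6.00°.

N = (0.00, 0.00) ✓; N.y = 0.00, M.y = 0.00 ✓; |NM| = 50.40 ✓; ∠(LM, MN) = 90.00° ✓; |LM| = 13.10 ✓; bearing(L→K) − bearing(L→M) = 144.0° ✓; |LK| = 13.10 ✓; ∠(LK, KF) = 84.00° ✗; |KF| = 25.60 ✓.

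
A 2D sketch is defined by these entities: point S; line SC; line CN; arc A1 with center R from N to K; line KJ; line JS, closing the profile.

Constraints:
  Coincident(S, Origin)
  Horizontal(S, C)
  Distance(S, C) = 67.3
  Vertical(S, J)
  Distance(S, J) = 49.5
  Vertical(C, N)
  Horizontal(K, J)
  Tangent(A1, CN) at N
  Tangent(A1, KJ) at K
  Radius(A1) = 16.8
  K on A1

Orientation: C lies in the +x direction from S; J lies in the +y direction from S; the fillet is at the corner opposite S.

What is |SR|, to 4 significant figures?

60.16

S is at the origin; SC is horizontal with |SC| = 67.3 and C on the +x side, so C = (67.30, 0.000). SJ is vertical with |SJ| = 49.5 and J on the +y side, so J = (0.000, 49.50). The virtual corner opposite S is at (67.30, 49.50). Since A1 is tangent to CN there, RN ⟂ CN and tangency of A1 to KJ means the radius RK is perpendicular to KJ, with radius 16.8, so the center R sits 16.8 in from both sides at R = (50.50, 32.70). Then |SR| = |R − S| = 60.16.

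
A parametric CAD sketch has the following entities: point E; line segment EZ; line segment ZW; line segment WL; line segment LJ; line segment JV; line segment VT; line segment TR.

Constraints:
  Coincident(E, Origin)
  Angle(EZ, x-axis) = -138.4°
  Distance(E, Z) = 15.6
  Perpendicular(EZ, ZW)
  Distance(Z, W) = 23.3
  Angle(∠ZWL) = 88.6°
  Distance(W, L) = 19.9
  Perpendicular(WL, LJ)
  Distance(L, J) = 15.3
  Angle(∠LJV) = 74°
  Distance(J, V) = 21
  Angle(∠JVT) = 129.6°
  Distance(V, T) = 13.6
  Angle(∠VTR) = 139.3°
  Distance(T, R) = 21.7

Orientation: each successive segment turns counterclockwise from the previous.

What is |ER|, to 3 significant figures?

49.1

∠JVT = 129.6° gives VT at -70.6° from the x-axis; with |VT| = 13.6, T = (1.62, -33.8). ∠VTR = 139.3° gives TR at -29.9° from the x-axis; with |TR| = 21.7, R = (20.4, -44.7). Then |ER| = |R − E| = 49.1.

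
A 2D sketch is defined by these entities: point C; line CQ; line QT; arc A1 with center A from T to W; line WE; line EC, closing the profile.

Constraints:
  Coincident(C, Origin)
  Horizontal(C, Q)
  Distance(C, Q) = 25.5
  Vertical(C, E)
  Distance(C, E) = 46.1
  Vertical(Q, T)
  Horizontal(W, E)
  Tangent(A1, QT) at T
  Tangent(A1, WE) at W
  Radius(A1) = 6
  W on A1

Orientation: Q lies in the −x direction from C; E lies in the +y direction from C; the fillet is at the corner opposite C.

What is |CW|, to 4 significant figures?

50.05

The virtual corner opposite C is at (-25.50, 46.10). A1 meets QT tangentially, so AT is at right angles to QT and A1 meets WE tangentially, so AW is at right angles to WE, with radius 6.0, so the center A sits 6.0 in from both sides at A = (-19.50, 40.10). That places the tangent points at T = (-25.50, 40.10) on QT and W = (-19.50, 46.10) on WE. Then |CW| = |W − C| = 50.05.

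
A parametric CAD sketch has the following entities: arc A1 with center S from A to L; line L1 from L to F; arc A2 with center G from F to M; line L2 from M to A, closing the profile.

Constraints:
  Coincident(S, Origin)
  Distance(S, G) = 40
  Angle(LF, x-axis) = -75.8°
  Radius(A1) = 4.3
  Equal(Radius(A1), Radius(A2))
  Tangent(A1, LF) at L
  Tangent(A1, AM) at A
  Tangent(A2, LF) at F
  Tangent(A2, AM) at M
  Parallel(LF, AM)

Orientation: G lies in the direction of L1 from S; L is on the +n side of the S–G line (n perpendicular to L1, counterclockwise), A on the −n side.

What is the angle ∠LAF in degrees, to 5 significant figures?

77.866°

The slot axis is L1's direction at -75.8°, so u = (cos -75.8°, sin -75.8°) = (0.24531, -0.96945) and n = (−sin -75.8°, cos -75.8°) = (0.96945, 0.24531). S is at the origin and G lies 40.0 along u from S, so G = 40.0·u = (9.8123, -38.778). Tangency of A1 to both parallel lines with radius 4.3 puts L and A at S ± 4.3·n: L = (4.1686, 1.0548), A = (-4.1686, -1.0548). Equal radii place F and M the same way about G: F = G + 4.3·n = (13.981, -37.723), M = G − 4.3·n = (5.6437, -39.833). Then cos ∠LAF = AL·AF / (|AL||AF|), giving 77.866°.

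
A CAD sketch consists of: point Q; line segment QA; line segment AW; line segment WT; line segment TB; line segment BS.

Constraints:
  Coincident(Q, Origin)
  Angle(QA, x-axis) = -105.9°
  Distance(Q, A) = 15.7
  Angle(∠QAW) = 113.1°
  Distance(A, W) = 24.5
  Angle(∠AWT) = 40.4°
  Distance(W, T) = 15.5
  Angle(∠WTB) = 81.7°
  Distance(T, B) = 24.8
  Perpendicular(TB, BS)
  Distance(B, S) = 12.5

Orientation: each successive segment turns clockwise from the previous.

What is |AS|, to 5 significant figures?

20.300

Q is at the origin; QA runs at -105.9° with length 15.7, so A = (-4.3012, -15.099). ∠QAW = 113.1° gives AW at -172.80° from the x-axis; with |AW| = 24.5, W = (-28.608, -18.170). ∠AWT = 40.4° gives WT at 47.600° from the x-axis; with |WT| = 15.5, T = (-18.156, -6.7239). ∠WTB = 81.7° gives TB at -50.700° from the x-axis; with |TB| = 24.8, B = (-2.4484, -25.915). TB is perpendicular to BS, so BS runs at -140.70°; with |BS| = 12.5, S = (-12.121, -33.832). Then |AS| = |S − A| = 20.300.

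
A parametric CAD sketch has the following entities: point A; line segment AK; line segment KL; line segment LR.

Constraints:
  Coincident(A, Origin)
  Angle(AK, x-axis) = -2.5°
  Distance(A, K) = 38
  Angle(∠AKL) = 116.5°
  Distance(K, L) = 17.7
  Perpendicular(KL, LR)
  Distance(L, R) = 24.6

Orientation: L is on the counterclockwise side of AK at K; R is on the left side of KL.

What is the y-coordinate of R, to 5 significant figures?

25.750

A is at the origin; AK runs at -2.5° with length 38.0, so K = 38.0·(cos -2.5°, sin -2.5°) = (37.964, -1.6575). ∠AKL = 116.5°, so KL runs at -2.5° + (180° − 116.5°) = 61.000° from the x-axis; with |KL| = 17.7, L = K + 17.7·(cos 61.000°, sin 61.000°) = (46.545, 13.823). KL ⟂ LR; with |LR| = 24.6 on the left of KL, R = L + 24.6·(-0.87462, 0.48481) = (25.029, 25.750). So R.y = 25.750.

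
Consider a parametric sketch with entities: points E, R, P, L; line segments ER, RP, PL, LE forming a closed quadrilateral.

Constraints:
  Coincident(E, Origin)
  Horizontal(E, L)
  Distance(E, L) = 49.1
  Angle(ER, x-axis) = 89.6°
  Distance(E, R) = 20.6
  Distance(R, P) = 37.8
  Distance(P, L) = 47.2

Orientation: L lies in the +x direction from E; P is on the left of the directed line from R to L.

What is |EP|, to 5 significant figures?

52.895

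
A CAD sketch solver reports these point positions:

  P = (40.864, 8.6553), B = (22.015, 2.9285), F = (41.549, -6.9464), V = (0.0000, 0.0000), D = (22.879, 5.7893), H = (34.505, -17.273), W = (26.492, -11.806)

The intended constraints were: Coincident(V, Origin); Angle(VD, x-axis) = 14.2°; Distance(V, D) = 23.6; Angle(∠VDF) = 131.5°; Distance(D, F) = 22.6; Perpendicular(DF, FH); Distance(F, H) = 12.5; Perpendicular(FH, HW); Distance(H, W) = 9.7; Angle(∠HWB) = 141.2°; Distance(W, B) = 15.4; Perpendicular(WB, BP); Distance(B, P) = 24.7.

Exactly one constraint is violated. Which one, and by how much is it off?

Distance(B, P) = 24.7 — off by 5.00.

V = (0.00, 0.00) ✓; VD at 14.20° ✓; |VD| = 23.60 ✓; ∠VDF = 131.5° ✓; |DF| = 22.60 ✓; ∠(DF, FH) = 90.00° ✓; |FH| = 12.50 ✓; ∠(FH, HW) = 90.01° ✓; |HW| = 9.700 ✓; ∠HWB = 141.2° ✓; |WB| = 15.40 ✓; ∠(WB, BP) = 90.00° ✓; |BP| = 19.70 ✗.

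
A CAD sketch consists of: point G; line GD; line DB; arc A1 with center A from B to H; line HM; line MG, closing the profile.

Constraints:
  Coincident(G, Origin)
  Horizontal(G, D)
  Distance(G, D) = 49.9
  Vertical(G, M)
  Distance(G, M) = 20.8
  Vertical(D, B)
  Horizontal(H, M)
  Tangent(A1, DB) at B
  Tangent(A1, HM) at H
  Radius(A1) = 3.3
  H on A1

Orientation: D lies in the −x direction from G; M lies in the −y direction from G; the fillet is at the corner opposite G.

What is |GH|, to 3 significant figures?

51.0

G is at the origin; GD is horizontal with |GD| = 49.9 and D on the −x side, so D = (-49.9, 0.00). G and M share the same x with |GM| = 20.8 and M on the −y side, so M = (0.00, -20.8). The virtual corner opposite G is at (-49.9, -20.8). A1 meets DB tangentially, so AB is at right angles to DB and tangency of A1 to HM means the radius AH is perpendicular to HM, with radius 3.3, so the center A sits 3.3 in from both sides at A = (-46.6, -17.5). That places the tangent points at B = (-49.9, -17.5) on DB and H = (-46.6, -20.8) on HM. Then |GH| = |H − G| = 51.0.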